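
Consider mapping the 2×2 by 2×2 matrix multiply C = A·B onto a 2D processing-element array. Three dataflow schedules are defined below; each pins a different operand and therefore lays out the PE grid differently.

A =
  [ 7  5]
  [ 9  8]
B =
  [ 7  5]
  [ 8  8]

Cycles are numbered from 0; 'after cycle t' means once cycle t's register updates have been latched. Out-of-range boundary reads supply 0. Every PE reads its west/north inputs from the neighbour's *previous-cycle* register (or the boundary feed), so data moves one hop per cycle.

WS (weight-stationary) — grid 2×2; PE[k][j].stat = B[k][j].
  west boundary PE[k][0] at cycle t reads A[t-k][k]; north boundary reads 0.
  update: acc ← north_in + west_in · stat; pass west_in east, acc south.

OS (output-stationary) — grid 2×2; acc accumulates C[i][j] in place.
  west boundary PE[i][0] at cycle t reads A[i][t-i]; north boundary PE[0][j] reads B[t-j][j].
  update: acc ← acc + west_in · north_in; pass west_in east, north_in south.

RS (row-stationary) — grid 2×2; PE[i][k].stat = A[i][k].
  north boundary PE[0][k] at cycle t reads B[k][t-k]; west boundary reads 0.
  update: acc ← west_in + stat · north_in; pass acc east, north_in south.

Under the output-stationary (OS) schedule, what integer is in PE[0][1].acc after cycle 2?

PE[0][1].acc = 75

OS 2×2: PE[0][1] cycle-by-cycle (with neighbour feeds):
  @0  [0,0]  acc 49  |  →7  ↓7
  @0  [0,1]  acc 0  |  →0  ↓0
  @1  [0,0]  acc 89  |  →5  ↓8
  @1  [0,1]  acc 35  |  →7  ↓5
  @2  [0,0]  acc 89  |  →0  ↓0
  @2  [0,1]  acc 75  |  →5  ↓8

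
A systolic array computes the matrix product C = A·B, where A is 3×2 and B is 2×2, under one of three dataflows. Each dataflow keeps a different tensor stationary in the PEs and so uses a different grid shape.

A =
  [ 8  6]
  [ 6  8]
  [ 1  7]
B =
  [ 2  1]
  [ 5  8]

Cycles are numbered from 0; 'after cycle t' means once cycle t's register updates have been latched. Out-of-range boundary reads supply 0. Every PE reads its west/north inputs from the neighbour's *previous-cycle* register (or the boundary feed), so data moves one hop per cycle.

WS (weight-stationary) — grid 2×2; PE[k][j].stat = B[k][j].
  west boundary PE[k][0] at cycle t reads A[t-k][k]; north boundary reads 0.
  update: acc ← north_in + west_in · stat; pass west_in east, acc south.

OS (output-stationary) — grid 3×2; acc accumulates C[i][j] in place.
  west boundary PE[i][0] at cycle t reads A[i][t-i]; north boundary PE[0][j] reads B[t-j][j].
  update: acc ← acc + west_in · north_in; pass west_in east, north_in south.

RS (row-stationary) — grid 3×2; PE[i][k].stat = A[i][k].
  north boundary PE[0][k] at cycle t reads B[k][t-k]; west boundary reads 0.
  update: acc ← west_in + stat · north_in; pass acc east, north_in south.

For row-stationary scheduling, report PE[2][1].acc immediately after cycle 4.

RS 3×2: PE[2][1] cycle-by-cycle (with neighbour feeds):
  t=0 PE[1][1]: acc=0 h=0 v=0
  t=0 PE[2][0]: acc=0 h=0 v=0
  t=0 PE[2][1]: acc=0 h=0 v=0
  t=1 PE[1][1]: acc=0 h=0 v=0
  t=1 PE[2][0]: acc=0 h=0 v=0
  t=1 PE[2][1]: acc=0 h=0 v=0
  t=2 PE[1][1]: acc=52 h=52 v=5
  t=2 PE[2][0]: acc=2 h=2 v=2
  t=2 PE[2][1]: acc=0 h=0 v=0
  t=3 PE[1][1]: acc=70 h=70 v=8
  t=3 PE[2][0]: acc=1 h=1 v=1
  t=3 PE[2][1]: acc=37 h=37 v=5
  t=4 PE[1][1]: acc=0 h=0 v=0
  t=4 PE[2][0]: acc=0 h=0 v=0
  t=4 PE[2][1]: acc=57 h=57 v=8

PE[2][1].acc = 57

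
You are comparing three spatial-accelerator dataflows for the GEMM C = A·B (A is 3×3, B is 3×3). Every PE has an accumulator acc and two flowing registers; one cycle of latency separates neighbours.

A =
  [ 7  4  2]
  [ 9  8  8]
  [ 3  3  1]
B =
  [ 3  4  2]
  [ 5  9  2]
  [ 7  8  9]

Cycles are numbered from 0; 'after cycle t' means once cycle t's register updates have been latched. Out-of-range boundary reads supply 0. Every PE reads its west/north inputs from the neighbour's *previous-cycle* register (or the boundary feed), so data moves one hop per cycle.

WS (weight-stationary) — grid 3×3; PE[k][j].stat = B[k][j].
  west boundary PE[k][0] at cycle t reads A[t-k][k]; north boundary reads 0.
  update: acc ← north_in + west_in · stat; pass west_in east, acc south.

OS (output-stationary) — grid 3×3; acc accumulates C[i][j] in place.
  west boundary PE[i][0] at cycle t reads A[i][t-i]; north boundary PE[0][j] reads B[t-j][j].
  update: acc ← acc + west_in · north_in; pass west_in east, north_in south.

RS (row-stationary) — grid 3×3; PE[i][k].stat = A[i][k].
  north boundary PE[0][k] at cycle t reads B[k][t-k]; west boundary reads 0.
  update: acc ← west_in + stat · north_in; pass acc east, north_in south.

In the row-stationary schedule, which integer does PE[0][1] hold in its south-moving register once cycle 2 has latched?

Tracing RS — 3×3 array, target PE[0][1]:
  @0  [0,0]  acc 21  |  →21  ↓3
  @0  [0,1]  acc 0  |  →0  ↓0
  @1  [0,0]  acc 28  |  →28  ↓4
  @1  [0,1]  acc 41  |  →41  ↓5
  @2  [0,0]  acc 14  |  →14  ↓2
  @2  [0,1]  acc 64  |  →64  ↓9

register = 9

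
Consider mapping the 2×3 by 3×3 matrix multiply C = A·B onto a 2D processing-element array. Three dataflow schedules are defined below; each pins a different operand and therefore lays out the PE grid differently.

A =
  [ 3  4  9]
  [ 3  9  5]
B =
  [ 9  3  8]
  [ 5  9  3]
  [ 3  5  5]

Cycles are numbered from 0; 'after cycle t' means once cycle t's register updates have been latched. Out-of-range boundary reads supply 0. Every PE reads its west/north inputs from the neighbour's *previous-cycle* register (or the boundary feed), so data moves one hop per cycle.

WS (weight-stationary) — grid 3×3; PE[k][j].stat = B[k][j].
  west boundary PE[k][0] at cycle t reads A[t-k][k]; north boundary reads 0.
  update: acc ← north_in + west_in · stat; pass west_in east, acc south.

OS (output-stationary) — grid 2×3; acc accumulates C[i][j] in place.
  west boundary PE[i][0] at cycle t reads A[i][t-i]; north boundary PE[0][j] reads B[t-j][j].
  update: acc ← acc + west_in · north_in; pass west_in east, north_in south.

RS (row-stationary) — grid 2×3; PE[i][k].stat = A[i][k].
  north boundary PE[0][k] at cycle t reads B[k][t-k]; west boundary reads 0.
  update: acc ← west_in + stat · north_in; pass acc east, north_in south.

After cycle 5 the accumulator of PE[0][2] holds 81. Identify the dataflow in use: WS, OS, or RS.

WS (3×3 grid), PE[0][2]:
  0: (0,2).acc=0  regs=<0,0>
  1: (0,2).acc=0  regs=<0,0>
  2: (0,2).acc=24  regs=<3,24>
  3: (0,2).acc=24  regs=<3,24>
  4: (0,2).acc=0  regs=<0,0>
  5: (0,2).acc=0  regs=<0,0>
OS (2×3 grid), PE[0][2]:
  0: (0,2).acc=0  regs=<0,0>
  1: (0,2).acc=0  regs=<0,0>
  2: (0,2).acc=24  regs=<3,8>
  3: (0,2).acc=36  regs=<4,3>
  4: (0,2).acc=81  regs=<9,5>
  5: (0,2).acc=81  regs=<0,0>
RS (2×3 grid), PE[0][2]:
  0: (0,2).acc=0  regs=<0,0>
  1: (0,2).acc=0  regs=<0,0>
  2: (0,2).acc=74  regs=<74,3>
  3: (0,2).acc=90  regs=<90,5>
  4: (0,2).acc=81  regs=<81,5>
  5: (0,2).acc=0  regs=<0,0>

dataflow = OS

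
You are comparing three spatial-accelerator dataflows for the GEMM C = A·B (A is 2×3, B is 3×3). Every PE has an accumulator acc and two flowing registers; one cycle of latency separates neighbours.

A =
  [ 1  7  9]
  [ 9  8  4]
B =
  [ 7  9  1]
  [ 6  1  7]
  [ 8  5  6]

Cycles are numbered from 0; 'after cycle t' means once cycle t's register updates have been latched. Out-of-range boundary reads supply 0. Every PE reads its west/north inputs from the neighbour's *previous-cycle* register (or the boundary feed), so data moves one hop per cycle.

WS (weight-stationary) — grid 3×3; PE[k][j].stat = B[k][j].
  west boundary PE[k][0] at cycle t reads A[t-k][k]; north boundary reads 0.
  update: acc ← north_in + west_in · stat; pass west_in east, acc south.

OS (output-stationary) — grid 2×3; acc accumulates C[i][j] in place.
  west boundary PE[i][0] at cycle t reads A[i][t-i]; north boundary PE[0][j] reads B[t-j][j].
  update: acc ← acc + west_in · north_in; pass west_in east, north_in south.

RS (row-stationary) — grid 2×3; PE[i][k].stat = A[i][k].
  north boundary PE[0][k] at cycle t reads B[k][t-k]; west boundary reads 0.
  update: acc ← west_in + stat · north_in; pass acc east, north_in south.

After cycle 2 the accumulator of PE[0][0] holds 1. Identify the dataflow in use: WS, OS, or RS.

Under WS (3×3), PE[0][0]:
  @0  [0,0]  acc 7  |  →1  ↓7
  @1  [0,0]  acc 63  |  →9  ↓63
  @2  [0,0]  acc 0  |  →0  ↓0
Under OS (2×3), PE[0][0]:
  @0  [0,0]  acc 7  |  →1  ↓7
  @1  [0,0]  acc 49  |  →7  ↓6
  @2  [0,0]  acc 121  |  →9  ↓8
Under RS (2×3), PE[0][0]:
  @0  [0,0]  acc 7  |  →7  ↓7
  @1  [0,0]  acc 9  |  →9  ↓9
  @2  [0,0]  acc 1  |  →1  ↓1

dataflow = RS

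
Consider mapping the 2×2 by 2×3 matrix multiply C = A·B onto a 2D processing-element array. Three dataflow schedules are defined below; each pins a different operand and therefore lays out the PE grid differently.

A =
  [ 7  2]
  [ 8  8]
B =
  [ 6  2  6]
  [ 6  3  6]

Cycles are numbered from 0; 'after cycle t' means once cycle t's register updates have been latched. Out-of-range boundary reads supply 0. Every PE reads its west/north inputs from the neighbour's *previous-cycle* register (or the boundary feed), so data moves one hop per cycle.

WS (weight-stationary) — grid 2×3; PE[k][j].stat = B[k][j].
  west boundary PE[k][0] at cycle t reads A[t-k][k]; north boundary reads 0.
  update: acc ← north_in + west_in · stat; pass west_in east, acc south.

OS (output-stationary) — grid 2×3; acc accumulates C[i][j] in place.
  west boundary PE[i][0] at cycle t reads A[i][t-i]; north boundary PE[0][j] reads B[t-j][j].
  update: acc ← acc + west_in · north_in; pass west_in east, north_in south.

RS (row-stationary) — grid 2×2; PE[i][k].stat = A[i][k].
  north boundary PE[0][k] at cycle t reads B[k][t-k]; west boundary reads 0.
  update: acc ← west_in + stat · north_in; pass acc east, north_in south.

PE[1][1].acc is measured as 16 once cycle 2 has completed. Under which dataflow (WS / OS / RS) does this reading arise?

Under WS (2×3), PE[1][1]:
  [0] (1,1) acc=0 (h:0 v:0)
  [1] (1,1) acc=0 (h:0 v:0)
  [2] (1,1) acc=20 (h:2 v:20)
Under OS (2×3), PE[1][1]:
  [0] (1,1) acc=0 (h:0 v:0)
  [1] (1,1) acc=0 (h:0 v:0)
  [2] (1,1) acc=16 (h:8 v:2)
Under RS (2×2), PE[1][1]:
  [0] (1,1) acc=0 (h:0 v:0)
  [1] (1,1) acc=0 (h:0 v:0)
  [2] (1,1) acc=96 (h:96 v:6)

dataflow = OS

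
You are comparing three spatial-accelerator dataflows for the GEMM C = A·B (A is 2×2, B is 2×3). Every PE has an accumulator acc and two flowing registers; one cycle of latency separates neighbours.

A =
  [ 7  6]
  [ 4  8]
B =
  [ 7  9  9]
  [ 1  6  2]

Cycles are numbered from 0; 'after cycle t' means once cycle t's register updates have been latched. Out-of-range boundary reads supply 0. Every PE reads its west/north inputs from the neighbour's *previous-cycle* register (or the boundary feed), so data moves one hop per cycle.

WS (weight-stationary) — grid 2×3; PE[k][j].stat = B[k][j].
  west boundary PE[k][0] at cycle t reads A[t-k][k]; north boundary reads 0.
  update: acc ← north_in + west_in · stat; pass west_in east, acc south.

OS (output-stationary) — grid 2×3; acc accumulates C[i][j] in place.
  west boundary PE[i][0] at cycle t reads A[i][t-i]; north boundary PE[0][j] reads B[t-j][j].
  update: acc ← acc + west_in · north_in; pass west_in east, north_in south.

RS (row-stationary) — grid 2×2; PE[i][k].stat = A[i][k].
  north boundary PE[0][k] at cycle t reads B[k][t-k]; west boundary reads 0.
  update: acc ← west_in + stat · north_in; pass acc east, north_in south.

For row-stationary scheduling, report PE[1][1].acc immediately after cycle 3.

PE[1][1].acc = 84

RS (2×2). Following PE[1][1] plus its west/north inputs:
  step 0 · PE0,1: acc=0; fwd→0 fwd↓0
  step 0 · PE1,0: acc=0; fwd→0 fwd↓0
  step 0 · PE1,1: acc=0; fwd→0 fwd↓0
  step 1 · PE0,1: acc=55; fwd→55 fwd↓1
  step 1 · PE1,0: acc=28; fwd→28 fwd↓7
  step 1 · PE1,1: acc=0; fwd→0 fwd↓0
  step 2 · PE0,1: acc=99; fwd→99 fwd↓6
  step 2 · PE1,0: acc=36; fwd→36 fwd↓9
  step 2 · PE1,1: acc=36; fwd→36 fwd↓1
  step 3 · PE0,1: acc=75; fwd→75 fwd↓2
  step 3 · PE1,0: acc=36; fwd→36 fwd↓9
  step 3 · PE1,1: acc=84; fwd→84 fwd↓6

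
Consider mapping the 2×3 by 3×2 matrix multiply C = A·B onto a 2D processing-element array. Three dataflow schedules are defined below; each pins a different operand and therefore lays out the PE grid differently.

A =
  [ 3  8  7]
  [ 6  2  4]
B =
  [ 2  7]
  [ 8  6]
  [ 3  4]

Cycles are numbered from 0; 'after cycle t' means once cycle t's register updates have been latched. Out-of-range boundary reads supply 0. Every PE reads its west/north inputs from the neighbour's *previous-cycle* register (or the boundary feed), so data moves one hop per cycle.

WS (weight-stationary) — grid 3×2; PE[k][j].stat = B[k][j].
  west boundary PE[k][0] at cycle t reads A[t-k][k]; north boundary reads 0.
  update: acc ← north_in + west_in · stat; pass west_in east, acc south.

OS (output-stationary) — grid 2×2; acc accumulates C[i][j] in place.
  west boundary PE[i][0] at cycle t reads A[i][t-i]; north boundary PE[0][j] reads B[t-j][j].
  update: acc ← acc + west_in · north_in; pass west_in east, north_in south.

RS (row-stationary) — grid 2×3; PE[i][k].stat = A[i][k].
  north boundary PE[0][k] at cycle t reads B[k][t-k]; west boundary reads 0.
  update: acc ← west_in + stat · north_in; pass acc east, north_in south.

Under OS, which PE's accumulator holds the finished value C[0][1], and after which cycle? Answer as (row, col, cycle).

(row, col, cycle) = (0, 1, 3)

Under OS, C[0][1] lands at PE[0][1]:
  step 0 · PE0,1: acc=0; fwd→0 fwd↓0
  step 1 · PE0,1: acc=21; fwd→3 fwd↓7
  step 2 · PE0,1: acc=69; fwd→8 fwd↓6
  step 3 · PE0,1: acc=97; fwd→7 fwd↓4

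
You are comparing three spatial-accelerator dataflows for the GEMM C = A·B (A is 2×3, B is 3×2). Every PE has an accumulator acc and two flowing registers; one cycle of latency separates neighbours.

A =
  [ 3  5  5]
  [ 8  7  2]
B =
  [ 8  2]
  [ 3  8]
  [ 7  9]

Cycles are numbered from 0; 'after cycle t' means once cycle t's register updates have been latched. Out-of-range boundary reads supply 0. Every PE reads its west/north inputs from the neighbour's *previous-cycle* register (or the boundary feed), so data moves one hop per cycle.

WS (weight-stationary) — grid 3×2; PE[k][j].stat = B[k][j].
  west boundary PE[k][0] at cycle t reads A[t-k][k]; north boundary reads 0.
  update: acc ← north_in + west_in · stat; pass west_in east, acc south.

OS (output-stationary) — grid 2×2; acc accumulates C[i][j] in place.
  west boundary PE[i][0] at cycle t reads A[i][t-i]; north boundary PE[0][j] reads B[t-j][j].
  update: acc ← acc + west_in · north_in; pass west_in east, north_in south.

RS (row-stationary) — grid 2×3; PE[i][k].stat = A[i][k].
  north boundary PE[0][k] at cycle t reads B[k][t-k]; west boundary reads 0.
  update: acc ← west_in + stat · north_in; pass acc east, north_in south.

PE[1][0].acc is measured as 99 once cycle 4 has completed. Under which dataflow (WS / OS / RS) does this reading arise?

Under WS (3×2), PE[1][0]:
  after 0 — PE[1][0] acc=0, pass-E 0, pass-S 0
  after 1 — PE[1][0] acc=39, pass-E 5, pass-S 39
  after 2 — PE[1][0] acc=85, pass-E 7, pass-S 85
  after 3 — PE[1][0] acc=0, pass-E 0, pass-S 0
  after 4 — PE[1][0] acc=0, pass-E 0, pass-S 0
Under OS (2×2), PE[1][0]:
  after 0 — PE[1][0] acc=0, pass-E 0, pass-S 0
  after 1 — PE[1][0] acc=64, pass-E 8, pass-S 8
  after 2 — PE[1][0] acc=85, pass-E 7, pass-S 3
  after 3 — PE[1][0] acc=99, pass-E 2, pass-S 7
  after 4 — PE[1][0] acc=99, pass-E 0, pass-S 0
Under RS (2×3), PE[1][0]:
  after 0 — PE[1][0] acc=0, pass-E 0, pass-S 0
  after 1 — PE[1][0] acc=64, pass-E 64, pass-S 8
  after 2 — PE[1][0] acc=16, pass-E 16, pass-S 2
  after 3 — PE[1][0] acc=0, pass-E 0, pass-S 0
  after 4 — PE[1][0] acc=0, pass-E 0, pass-S 0

dataflow = OS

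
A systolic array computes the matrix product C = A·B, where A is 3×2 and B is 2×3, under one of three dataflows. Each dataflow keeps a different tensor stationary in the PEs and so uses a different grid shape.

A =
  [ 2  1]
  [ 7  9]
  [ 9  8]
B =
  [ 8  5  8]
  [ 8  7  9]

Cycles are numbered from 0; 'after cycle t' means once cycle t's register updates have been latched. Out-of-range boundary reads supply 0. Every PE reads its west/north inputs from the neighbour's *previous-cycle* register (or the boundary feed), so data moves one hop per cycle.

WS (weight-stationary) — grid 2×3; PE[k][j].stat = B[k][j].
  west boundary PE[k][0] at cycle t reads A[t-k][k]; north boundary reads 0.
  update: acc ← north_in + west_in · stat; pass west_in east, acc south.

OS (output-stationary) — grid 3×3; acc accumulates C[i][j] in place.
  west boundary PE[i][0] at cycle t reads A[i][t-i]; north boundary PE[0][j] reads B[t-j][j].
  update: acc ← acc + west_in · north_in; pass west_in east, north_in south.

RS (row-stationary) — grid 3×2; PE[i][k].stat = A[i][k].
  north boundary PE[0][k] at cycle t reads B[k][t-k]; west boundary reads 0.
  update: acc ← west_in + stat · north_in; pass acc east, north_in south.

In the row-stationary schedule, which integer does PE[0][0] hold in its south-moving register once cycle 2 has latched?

RS (3×2). Following PE[0][0] plus its west/north inputs:
  [0] (0,0) acc=16 (h:16 v:8)
  [1] (0,0) acc=10 (h:10 v:5)
  [2] (0,0) acc=16 (h:16 v:8)

register = 8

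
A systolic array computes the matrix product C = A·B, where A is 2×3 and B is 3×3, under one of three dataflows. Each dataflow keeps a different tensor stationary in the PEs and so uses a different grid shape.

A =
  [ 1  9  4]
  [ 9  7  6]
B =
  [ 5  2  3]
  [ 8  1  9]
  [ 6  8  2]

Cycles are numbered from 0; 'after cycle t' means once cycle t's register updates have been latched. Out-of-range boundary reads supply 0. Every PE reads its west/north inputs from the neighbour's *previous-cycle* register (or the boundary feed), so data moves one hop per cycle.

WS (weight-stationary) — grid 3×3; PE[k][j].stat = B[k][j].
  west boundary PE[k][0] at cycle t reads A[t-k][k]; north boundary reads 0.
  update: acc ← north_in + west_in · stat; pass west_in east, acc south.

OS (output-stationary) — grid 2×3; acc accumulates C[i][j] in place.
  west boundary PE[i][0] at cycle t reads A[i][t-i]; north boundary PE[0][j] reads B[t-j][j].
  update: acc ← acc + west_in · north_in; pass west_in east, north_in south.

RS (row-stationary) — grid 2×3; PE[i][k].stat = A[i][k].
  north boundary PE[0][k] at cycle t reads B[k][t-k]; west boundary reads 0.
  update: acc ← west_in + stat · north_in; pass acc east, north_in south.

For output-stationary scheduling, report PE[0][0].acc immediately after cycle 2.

OS 2×3: PE[0][0] cycle-by-cycle (with neighbour feeds):
  cycle 0: PE[0][0] → acc 5, east 1, south 5
  cycle 1: PE[0][0] → acc 77, east 9, south 8
  cycle 2: PE[0][0] → acc 101, east 4, south 6

PE[0][0].acc = 101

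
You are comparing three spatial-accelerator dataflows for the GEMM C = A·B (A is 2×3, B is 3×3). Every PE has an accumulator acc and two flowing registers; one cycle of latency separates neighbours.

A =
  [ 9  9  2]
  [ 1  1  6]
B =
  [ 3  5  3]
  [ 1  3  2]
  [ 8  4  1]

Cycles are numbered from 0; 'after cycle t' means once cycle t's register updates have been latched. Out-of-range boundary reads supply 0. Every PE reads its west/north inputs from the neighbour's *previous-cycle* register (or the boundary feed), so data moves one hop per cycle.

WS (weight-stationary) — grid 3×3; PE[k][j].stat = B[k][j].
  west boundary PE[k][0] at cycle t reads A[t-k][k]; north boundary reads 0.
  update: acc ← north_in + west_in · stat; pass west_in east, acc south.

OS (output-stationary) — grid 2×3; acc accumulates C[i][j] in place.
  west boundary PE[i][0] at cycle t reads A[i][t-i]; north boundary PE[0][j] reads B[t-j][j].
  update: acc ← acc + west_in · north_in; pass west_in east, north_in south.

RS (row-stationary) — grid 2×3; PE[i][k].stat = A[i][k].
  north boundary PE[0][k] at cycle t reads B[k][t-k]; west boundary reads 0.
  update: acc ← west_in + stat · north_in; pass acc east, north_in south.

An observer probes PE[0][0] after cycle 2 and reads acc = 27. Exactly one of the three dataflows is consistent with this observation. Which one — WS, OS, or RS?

dataflow = RS

WS [3×3] PE[0][0] across cycles:
  after 0 — PE[0][0] acc=27, pass-E 9, pass-S 27
  after 1 — PE[0][0] acc=3, pass-E 1, pass-S 3
  after 2 — PE[0][0] acc=0, pass-E 0, pass-S 0
OS [2×3] PE[0][0] across cycles:
  after 0 — PE[0][0] acc=27, pass-E 9, pass-S 3
  after 1 — PE[0][0] acc=36, pass-E 9, pass-S 1
  after 2 — PE[0][0] acc=52, pass-E 2, pass-S 8
RS [2×3] PE[0][0] across cycles:
  after 0 — PE[0][0] acc=27, pass-E 27, pass-S 3
  after 1 — PE[0][0] acc=45, pass-E 45, pass-S 5
  after 2 — PE[0][0] acc=27, pass-E 27, pass-S 3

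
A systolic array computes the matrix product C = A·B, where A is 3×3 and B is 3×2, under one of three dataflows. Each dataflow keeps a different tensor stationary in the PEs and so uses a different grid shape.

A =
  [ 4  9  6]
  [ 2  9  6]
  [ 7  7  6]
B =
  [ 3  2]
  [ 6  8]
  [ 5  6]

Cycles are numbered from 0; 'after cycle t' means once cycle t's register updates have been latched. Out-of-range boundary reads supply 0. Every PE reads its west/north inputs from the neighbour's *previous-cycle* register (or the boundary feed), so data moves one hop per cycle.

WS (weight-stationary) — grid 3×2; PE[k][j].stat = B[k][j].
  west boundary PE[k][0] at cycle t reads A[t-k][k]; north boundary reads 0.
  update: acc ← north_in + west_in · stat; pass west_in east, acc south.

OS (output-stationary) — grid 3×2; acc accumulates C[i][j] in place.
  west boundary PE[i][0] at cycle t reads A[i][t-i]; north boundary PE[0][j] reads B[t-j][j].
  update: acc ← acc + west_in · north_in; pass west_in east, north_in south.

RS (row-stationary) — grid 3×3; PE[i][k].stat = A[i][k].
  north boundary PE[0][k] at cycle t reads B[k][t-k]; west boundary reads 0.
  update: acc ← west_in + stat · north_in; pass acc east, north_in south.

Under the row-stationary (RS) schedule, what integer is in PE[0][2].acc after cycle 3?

PE[0][2].acc = 116

RS 3×3: PE[0][2] cycle-by-cycle (with neighbour feeds):
  c0 r0c1: 0 / 0 / 0
  c0 r0c2: 0 / 0 / 0
  c1 r0c1: 66 / 66 / 6
  c1 r0c2: 0 / 0 / 0
  c2 r0c1: 80 / 80 / 8
  c2 r0c2: 96 / 96 / 5
  c3 r0c1: 0 / 0 / 0
  c3 r0c2: 116 / 116 / 6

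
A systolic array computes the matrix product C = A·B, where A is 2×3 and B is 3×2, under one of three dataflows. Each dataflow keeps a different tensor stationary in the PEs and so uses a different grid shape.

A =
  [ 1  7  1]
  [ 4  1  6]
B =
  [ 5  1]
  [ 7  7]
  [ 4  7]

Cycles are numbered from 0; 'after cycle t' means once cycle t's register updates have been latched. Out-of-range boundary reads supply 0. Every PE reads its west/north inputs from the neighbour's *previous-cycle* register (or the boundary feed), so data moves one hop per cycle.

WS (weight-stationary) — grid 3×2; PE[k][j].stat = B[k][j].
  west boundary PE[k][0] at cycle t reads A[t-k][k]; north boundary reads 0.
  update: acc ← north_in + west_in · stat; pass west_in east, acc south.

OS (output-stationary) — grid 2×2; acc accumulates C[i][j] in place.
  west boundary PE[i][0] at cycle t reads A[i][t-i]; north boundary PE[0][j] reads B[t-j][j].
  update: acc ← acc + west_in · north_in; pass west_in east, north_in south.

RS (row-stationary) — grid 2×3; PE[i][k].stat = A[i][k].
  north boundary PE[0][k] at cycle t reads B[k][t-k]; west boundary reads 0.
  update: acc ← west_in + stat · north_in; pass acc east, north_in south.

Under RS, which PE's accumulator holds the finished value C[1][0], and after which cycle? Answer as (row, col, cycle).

RS: C[1][0] accumulates in PE[1][2]:
  cycle 0: PE[1][2] → acc 0, east 0, south 0
  cycle 1: PE[1][2] → acc 0, east 0, south 0
  cycle 2: PE[1][2] → acc 0, east 0, south 0
  cycle 3: PE[1][2] → acc 51, east 51, south 4

(row, col, cycle) = (1, 2, 3)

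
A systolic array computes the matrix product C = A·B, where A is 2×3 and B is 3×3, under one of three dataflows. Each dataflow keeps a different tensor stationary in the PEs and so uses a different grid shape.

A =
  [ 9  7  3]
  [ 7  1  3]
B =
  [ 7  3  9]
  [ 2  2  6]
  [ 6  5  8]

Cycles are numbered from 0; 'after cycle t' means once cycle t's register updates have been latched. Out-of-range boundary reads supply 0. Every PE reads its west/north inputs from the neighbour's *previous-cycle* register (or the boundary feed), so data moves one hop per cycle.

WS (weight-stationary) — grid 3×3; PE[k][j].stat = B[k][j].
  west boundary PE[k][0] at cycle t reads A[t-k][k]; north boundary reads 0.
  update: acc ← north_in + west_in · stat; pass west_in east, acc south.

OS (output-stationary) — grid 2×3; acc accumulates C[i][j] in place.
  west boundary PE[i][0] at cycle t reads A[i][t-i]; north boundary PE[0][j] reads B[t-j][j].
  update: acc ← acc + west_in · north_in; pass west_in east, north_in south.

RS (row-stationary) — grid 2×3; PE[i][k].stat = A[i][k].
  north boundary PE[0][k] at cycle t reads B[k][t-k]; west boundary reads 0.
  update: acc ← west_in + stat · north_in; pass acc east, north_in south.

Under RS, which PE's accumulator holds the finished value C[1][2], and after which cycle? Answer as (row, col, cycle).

(row, col, cycle) = (1, 2, 5)

RS — PE[1][2] is where C[1][2] collects:
  [0] (1,2) acc=0 (h:0 v:0)
  [1] (1,2) acc=0 (h:0 v:0)
  [2] (1,2) acc=0 (h:0 v:0)
  [3] (1,2) acc=69 (h:69 v:6)
  [4] (1,2) acc=38 (h:38 v:5)
  [5] (1,2) acc=93 (h:93 v:8)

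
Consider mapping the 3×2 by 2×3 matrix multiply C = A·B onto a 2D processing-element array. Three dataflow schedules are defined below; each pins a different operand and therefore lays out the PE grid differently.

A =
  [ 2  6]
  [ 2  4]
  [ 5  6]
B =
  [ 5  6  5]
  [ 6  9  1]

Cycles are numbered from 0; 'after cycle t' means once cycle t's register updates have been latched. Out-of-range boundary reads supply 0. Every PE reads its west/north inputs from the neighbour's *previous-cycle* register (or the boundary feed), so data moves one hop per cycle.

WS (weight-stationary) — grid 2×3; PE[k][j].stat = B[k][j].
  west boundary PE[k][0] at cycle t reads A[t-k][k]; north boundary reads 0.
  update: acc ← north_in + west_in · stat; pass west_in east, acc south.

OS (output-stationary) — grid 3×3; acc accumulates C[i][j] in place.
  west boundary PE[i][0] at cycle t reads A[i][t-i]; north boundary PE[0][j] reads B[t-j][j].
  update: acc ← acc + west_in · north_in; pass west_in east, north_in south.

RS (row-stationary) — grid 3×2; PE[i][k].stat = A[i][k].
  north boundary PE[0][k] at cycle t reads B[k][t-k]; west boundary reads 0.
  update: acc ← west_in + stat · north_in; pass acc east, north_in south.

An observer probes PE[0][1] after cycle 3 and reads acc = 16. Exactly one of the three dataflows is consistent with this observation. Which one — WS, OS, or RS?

dataflow = RS

— WS: 2×3; PE[0][1] trace:
  after 0 — PE[0][1] acc=0, pass-E 0, pass-S 0
  after 1 — PE[0][1] acc=12, pass-E 2, pass-S 12
  after 2 — PE[0][1] acc=12, pass-E 2, pass-S 12
  after 3 — PE[0][1] acc=30, pass-E 5, pass-S 30
— OS: 3×3; PE[0][1] trace:
  after 0 — PE[0][1] acc=0, pass-E 0, pass-S 0
  after 1 — PE[0][1] acc=12, pass-E 2, pass-S 6
  after 2 — PE[0][1] acc=66, pass-E 6, pass-S 9
  after 3 — PE[0][1] acc=66, pass-E 0, pass-S 0
— RS: 3×2; PE[0][1] trace:
  after 0 — PE[0][1] acc=0, pass-E 0, pass-S 0
  after 1 — PE[0][1] acc=46, pass-E 46, pass-S 6
  after 2 — PE[0][1] acc=66, pass-E 66, pass-S 9
  after 3 — PE[0][1] acc=16, pass-E 16, pass-S 1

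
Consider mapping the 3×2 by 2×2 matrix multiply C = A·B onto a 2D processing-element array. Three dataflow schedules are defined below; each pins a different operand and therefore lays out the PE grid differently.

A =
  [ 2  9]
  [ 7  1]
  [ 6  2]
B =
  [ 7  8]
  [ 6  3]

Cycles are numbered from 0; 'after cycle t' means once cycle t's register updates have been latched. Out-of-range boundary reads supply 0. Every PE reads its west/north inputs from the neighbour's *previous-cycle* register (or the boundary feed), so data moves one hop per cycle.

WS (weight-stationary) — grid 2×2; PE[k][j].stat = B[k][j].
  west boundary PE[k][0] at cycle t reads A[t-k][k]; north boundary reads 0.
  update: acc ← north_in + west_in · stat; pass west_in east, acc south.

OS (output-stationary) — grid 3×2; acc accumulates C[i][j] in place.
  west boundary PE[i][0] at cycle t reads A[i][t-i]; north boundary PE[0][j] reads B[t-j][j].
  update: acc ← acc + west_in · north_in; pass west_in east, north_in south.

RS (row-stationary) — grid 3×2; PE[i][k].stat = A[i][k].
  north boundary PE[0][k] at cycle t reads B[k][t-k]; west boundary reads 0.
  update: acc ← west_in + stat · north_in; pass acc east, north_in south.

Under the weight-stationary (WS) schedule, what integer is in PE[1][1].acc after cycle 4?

Tracing WS — 2×2 array, target PE[1][1]:
  [0] (0,1) acc=0 (h:0 v:0)
  [0] (1,0) acc=0 (h:0 v:0)
  [0] (1,1) acc=0 (h:0 v:0)
  [1] (0,1) acc=16 (h:2 v:16)
  [1] (1,0) acc=68 (h:9 v:68)
  [1] (1,1) acc=0 (h:0 v:0)
  [2] (0,1) acc=56 (h:7 v:56)
  [2] (1,0) acc=55 (h:1 v:55)
  [2] (1,1) acc=43 (h:9 v:43)
  [3] (0,1) acc=48 (h:6 v:48)
  [3] (1,0) acc=54 (h:2 v:54)
  [3] (1,1) acc=59 (h:1 v:59)
  [4] (0,1) acc=0 (h:0 v:0)
  [4] (1,0) acc=0 (h:0 v:0)
  [4] (1,1) acc=54 (h:2 v:54)

PE[1][1].acc = 54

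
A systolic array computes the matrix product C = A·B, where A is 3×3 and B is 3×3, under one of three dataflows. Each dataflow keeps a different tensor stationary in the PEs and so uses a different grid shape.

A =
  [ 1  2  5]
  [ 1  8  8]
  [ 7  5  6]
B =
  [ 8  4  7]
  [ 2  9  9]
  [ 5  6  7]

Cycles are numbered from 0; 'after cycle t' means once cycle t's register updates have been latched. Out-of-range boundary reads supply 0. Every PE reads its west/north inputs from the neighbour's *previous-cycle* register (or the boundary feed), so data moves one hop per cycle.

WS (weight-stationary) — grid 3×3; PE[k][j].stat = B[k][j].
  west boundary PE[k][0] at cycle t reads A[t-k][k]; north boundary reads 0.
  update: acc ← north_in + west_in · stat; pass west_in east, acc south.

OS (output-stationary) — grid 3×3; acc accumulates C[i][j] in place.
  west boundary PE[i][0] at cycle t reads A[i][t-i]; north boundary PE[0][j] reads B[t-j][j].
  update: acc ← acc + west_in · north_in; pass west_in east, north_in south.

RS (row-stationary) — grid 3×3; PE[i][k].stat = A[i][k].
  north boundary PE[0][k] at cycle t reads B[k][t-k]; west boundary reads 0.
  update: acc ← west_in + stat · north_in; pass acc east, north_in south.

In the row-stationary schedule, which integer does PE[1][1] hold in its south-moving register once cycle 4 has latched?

register = 9

RS (3×3). Following PE[1][1] plus its west/north inputs:
  0: (0,1).acc=0  regs=<0,0>
  0: (1,0).acc=0  regs=<0,0>
  0: (1,1).acc=0  regs=<0,0>
  1: (0,1).acc=12  regs=<12,2>
  1: (1,0).acc=8  regs=<8,8>
  1: (1,1).acc=0  regs=<0,0>
  2: (0,1).acc=22  regs=<22,9>
  2: (1,0).acc=4  regs=<4,4>
  2: (1,1).acc=24  regs=<24,2>
  3: (0,1).acc=25  regs=<25,9>
  3: (1,0).acc=7  regs=<7,7>
  3: (1,1).acc=76  regs=<76,9>
  4: (0,1).acc=0  regs=<0,0>
  4: (1,0).acc=0  regs=<0,0>
  4: (1,1).acc=79  regs=<79,9>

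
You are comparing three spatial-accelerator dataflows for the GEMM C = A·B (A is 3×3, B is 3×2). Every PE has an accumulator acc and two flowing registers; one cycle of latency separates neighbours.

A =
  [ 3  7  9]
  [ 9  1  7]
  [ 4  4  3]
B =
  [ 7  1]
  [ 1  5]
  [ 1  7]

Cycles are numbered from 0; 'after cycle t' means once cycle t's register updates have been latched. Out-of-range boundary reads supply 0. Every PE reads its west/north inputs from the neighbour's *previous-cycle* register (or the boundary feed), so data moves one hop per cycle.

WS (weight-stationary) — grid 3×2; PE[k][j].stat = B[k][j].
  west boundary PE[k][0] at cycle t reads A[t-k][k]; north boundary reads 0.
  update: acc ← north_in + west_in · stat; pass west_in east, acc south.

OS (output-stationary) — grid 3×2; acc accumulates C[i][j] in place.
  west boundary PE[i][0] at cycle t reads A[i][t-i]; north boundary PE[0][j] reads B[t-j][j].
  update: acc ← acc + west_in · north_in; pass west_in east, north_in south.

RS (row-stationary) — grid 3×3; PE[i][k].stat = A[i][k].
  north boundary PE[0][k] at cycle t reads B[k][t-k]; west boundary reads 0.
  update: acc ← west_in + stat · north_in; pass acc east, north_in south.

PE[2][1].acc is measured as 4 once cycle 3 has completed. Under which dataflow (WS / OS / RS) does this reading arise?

dataflow = OS

WS (3×2 grid), PE[2][1]:
  @0  [2,1]  acc 0  |  →0  ↓0
  @1  [2,1]  acc 0  |  →0  ↓0
  @2  [2,1]  acc 0  |  →0  ↓0
  @3  [2,1]  acc 101  |  →9  ↓101
OS (3×2 grid), PE[2][1]:
  @0  [2,1]  acc 0  |  →0  ↓0
  @1  [2,1]  acc 0  |  →0  ↓0
  @2  [2,1]  acc 0  |  →0  ↓0
  @3  [2,1]  acc 4  |  →4  ↓1
RS (3×3 grid), PE[2][1]:
  @0  [2,1]  acc 0  |  →0  ↓0
  @1  [2,1]  acc 0  |  →0  ↓0
  @2  [2,1]  acc 0  |  →0  ↓0
  @3  [2,1]  acc 32  |  →32  ↓1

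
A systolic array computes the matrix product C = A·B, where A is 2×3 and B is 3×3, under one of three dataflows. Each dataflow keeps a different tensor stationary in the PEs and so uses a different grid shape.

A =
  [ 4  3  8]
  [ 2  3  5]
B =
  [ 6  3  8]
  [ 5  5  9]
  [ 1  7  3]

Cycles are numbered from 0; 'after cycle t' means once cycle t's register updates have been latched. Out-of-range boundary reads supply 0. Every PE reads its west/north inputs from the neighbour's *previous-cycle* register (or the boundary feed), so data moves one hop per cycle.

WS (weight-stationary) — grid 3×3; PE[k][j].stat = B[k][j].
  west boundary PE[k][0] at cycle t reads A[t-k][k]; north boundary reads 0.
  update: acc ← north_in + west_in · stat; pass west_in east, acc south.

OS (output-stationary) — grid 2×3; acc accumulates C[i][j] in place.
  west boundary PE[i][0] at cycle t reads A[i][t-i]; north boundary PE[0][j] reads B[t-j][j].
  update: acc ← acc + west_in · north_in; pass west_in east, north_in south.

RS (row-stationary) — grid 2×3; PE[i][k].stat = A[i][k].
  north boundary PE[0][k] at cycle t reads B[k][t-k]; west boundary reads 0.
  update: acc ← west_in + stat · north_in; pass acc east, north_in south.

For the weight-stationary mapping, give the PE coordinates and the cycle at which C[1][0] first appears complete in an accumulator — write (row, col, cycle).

(row, col, cycle) = (2, 0, 3)

Under WS, C[1][0] lands at PE[2][0]:
  t=0 PE[2][0]: acc=0 h=0 v=0
  t=1 PE[2][0]: acc=0 h=0 v=0
  t=2 PE[2][0]: acc=47 h=8 v=47
  t=3 PE[2][0]: acc=32 h=5 v=32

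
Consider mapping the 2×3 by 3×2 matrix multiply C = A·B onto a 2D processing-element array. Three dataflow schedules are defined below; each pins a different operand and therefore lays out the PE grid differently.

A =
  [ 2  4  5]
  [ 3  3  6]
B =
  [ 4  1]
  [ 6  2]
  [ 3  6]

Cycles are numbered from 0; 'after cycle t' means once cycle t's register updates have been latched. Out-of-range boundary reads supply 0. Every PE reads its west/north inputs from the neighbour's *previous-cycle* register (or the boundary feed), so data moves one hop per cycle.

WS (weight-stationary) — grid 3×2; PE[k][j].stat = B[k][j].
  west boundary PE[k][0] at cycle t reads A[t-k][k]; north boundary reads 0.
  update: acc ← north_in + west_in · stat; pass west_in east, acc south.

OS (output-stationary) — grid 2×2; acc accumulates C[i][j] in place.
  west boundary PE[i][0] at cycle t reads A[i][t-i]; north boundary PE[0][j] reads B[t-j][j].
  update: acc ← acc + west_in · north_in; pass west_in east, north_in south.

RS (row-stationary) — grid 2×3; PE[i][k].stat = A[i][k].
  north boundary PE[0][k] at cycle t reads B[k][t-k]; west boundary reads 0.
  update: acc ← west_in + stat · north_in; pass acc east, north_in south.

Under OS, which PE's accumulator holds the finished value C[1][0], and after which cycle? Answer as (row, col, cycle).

Under OS, C[1][0] lands at PE[1][0]:
  t=0 PE[1][0]: acc=0 h=0 v=0
  t=1 PE[1][0]: acc=12 h=3 v=4
  t=2 PE[1][0]: acc=30 h=3 v=6
  t=3 PE[1][0]: acc=48 h=6 v=3

(row, col, cycle) = (1, 0, 3)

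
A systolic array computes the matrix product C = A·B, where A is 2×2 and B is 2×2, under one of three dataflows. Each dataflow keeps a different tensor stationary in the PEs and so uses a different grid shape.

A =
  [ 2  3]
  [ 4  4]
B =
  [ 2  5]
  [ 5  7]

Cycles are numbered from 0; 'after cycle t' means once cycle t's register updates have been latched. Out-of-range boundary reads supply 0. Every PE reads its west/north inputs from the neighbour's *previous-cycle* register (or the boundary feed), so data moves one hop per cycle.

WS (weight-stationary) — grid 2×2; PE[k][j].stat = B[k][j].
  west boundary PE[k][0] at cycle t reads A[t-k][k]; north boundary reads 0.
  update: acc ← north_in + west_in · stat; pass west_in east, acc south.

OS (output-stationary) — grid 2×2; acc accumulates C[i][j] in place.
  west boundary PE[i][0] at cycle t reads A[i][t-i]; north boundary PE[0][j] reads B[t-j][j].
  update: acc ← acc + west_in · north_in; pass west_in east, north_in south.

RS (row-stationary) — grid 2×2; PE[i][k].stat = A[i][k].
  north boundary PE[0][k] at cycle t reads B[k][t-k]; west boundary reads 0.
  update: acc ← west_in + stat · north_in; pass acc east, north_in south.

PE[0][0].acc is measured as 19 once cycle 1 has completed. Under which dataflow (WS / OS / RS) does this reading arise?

dataflow = OS

WS (2×2 grid), PE[0][0]:
  @0  [0,0]  acc 4  |  →2  ↓4
  @1  [0,0]  acc 8  |  →4  ↓8
OS (2×2 grid), PE[0][0]:
  @0  [0,0]  acc 4  |  →2  ↓2
  @1  [0,0]  acc 19  |  →3  ↓5
RS (2×2 grid), PE[0][0]:
  @0  [0,0]  acc 4  |  →4  ↓2
  @1  [0,0]  acc 10  |  →10  ↓5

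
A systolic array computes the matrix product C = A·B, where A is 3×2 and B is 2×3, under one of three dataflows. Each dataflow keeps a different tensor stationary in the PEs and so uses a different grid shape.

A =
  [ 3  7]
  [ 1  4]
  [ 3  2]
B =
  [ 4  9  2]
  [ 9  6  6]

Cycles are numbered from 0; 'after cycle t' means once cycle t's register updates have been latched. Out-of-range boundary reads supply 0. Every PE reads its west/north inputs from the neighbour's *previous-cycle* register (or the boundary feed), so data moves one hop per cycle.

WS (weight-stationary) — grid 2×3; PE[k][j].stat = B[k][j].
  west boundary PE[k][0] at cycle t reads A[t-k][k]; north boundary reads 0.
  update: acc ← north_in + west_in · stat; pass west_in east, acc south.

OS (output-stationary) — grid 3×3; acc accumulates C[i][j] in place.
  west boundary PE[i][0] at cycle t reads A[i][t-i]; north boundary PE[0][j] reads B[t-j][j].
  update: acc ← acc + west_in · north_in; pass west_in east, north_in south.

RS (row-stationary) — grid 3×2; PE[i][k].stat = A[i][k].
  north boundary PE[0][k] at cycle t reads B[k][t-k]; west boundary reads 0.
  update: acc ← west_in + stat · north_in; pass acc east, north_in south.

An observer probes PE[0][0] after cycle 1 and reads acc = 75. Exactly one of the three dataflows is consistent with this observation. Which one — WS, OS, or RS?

Under WS (2×3), PE[0][0]:
  cycle 0: PE[0][0] → acc 12, east 3, south 12
  cycle 1: PE[0][0] → acc 4, east 1, south 4
Under OS (3×3), PE[0][0]:
  cycle 0: PE[0][0] → acc 12, east 3, south 4
  cycle 1: PE[0][0] → acc 75, east 7, south 9
Under RS (3×2), PE[0][0]:
  cycle 0: PE[0][0] → acc 12, east 12, south 4
  cycle 1: PE[0][0] → acc 27, east 27, south 9

dataflow = OS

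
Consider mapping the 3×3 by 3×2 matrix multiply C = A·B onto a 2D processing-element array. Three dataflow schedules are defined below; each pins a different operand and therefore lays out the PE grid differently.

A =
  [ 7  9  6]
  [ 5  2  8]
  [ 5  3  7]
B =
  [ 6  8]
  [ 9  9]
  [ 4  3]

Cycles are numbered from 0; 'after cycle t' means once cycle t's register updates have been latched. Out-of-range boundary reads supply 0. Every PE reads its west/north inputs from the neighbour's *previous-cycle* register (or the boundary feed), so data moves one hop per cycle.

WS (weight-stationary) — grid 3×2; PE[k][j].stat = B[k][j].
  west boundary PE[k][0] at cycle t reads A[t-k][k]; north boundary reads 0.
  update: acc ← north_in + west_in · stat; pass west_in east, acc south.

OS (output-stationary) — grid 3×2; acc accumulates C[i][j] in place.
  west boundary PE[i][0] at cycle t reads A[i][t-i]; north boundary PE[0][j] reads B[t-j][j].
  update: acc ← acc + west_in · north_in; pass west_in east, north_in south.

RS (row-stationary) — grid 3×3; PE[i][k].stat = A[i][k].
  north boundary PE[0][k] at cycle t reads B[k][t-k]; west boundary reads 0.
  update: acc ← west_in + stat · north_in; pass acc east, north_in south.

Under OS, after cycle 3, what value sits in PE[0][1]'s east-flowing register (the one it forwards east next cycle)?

OS on a 3×2 grid — tracing PE[0][1] and its feeders:
  0: (0,0).acc=42  regs=<7,6>
  0: (0,1).acc=0  regs=<0,0>
  1: (0,0).acc=123  regs=<9,9>
  1: (0,1).acc=56  regs=<7,8>
  2: (0,0).acc=147  regs=<6,4>
  2: (0,1).acc=137  regs=<9,9>
  3: (0,0).acc=147  regs=<0,0>
  3: (0,1).acc=155  regs=<6,3>

register = 6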